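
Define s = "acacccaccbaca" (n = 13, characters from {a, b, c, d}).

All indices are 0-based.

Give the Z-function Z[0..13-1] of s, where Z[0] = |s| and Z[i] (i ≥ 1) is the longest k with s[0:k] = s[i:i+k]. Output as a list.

Z[0]=13
i=1: fresh scan; Z[1]=0
i=2: fresh scan; Z[2]=2 grow→box=[2,4)
i=3: min(r-i=1, Z[1]=0)=0; Z[3]=0
i=4: fresh scan; Z[4]=0
i=5: fresh scan; Z[5]=0
i=6: fresh scan; Z[6]=2 grow→box=[6,8)
i=7: min(r-i=1, Z[1]=0)=0; Z[7]=0
i=8: fresh scan; Z[8]=0
i=9: fresh scan; Z[9]=0
i=10: fresh scan; Z[10]=3 grow→box=[10,13)
i=11: min(r-i=2, Z[1]=0)=0; Z[11]=0
i=12: min(r-i=1, Z[2]=2)=1; Z[12]=1

[13, 0, 2, 0, 0, 0, 2, 0, 0, 0, 3, 0, 1]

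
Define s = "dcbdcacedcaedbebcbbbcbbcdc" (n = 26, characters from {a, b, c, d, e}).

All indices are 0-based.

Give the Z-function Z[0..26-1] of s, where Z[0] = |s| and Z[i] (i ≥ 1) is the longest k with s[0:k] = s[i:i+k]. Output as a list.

Z[0]=26
i=1: i≥r, start 0; Z[1]=0
i=2: i≥r, start 0; Z[2]=0
i=3: i≥r, start 0; Z[3]=2 grow→box=[3,5)
i=4: min(r-i=1, Z[1]=0)=0; Z[4]=0
i=5: i≥r, start 0; Z[5]=0
i=6: i≥r, start 0; Z[6]=0
i=7: i≥r, start 0; Z[7]=0
i=8: i≥r, start 0; Z[8]=2 grow→box=[8,10)
i=9: min(r-i=1, Z[1]=0)=0; Z[9]=0
i=10: i≥r, start 0; Z[10]=0
i=11: i≥r, start 0; Z[11]=0
i=12: i≥r, start 0; Z[12]=1 grow→box=[12,13)
i=13: i≥r, start 0; Z[13]=0
i=14: i≥r, start 0; Z[14]=0
i=15: i≥r, start 0; Z[15]=0
i=16: i≥r, start 0; Z[16]=0
i=17: i≥r, start 0; Z[17]=0
i=18: i≥r, start 0; Z[18]=0
i=19: i≥r, start 0; Z[19]=0
i=20: i≥r, start 0; Z[20]=0
i=21: i≥r, start 0; Z[21]=0
i=22: i≥r, start 0; Z[22]=0
i=23: i≥r, start 0; Z[23]=0
i=24: i≥r, start 0; Z[24]=2 grow→box=[24,26)
i=25: min(r-i=1, Z[1]=0)=0; Z[25]=0

[26, 0, 0, 2, 0, 0, 0, 0, 2, 0, 0, 0, 1, 0, 0, 0, 0, 0, 0, 0, 0, 0, 0, 0, 2, 0]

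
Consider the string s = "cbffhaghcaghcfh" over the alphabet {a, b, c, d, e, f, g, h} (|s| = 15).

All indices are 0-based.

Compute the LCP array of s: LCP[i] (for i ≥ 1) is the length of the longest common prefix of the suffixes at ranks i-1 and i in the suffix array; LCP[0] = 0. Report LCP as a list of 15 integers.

[0, 4, 0, 0, 1, 1, 0, 1, 2, 0, 3, 0, 1, 1, 2]

sorted suffixes:
  #0 SA[0]=5  'aghcaghcfh'
  #1 SA[1]=9  'aghcfh'
  #2 SA[2]=1  'bffhaghcaghcfh'
  #3 SA[3]=8  'caghcfh'
  #4 SA[4]=0  'cbffhaghcaghcfh'
  #5 SA[5]=12  'cfh'
  #6 SA[6]=2  'ffhaghcaghcfh'
  #7 SA[7]=13  'fh'
  #8 SA[8]=3  'fhaghcaghcfh'
  #9 SA[9]=6  'ghcaghcfh'
  #10 SA[10]=10  'ghcfh'
  #11 SA[11]=14  'h'
  #12 SA[12]=4  'haghcaghcfh'
  #13 SA[13]=7  'hcaghcfh'
  #14 SA[14]=11  'hcfh'

SA = [5, 9, 1, 8, 0, 12, 2, 13, 3, 6, 10, 14, 4, 7, 11]
[i] adj suffixes → lcp
  [1] 5/9 → 4 ('aghc')
  [2] 9/1 → 0 ('')
  [3] 1/8 → 0 ('')
  [4] 8/0 → 1 ('c')
  [5] 0/12 → 1 ('c')
  [6] 12/2 → 0 ('')
  [7] 2/13 → 1 ('f')
  [8] 13/3 → 2 ('fh')
  [9] 3/6 → 0 ('')
  [10] 6/10 → 3 ('ghc')
  [11] 10/14 → 0 ('')
  [12] 14/4 → 1 ('h')
  [13] 4/7 → 1 ('h')
  [14] 7/11 → 2 ('hc')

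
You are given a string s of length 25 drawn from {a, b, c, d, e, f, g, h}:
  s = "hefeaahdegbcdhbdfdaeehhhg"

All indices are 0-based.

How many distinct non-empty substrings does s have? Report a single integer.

307

sorted suffixes:
  #0 SA[0]=4  'aahdegbcdhbdfdaeehhhg'
  #1 SA[1]=18  'aeehhhg'
  #2 SA[2]=5  'ahdegbcdhbdfdaeehhhg'
  #3 SA[3]=10  'bcdhbdfdaeehhhg'
  #4 SA[4]=14  'bdfdaeehhhg'
  #5 SA[5]=11  'cdhbdfdaeehhhg'
  #6 SA[6]=17  'daeehhhg'
  #7 SA[7]=7  'degbcdhbdfdaeehhhg'
  #8 SA[8]=15  'dfdaeehhhg'
  #9 SA[9]=12  'dhbdfdaeehhhg'
  #10 SA[10]=3  'eaahdegbcdhbdfdaeehhhg'
  #11 SA[11]=19  'eehhhg'
  #12 SA[12]=1  'efeaahdegbcdhbdfdaeehhhg'
  #13 SA[13]=8  'egbcdhbdfdaeehhhg'
  #14 SA[14]=20  'ehhhg'
  #15 SA[15]=16  'fdaeehhhg'
  #16 SA[16]=2  'feaahdegbcdhbdfdaeehhhg'
  #17 SA[17]=24  'g'
  #18 SA[18]=9  'gbcdhbdfdaeehhhg'
  #19 SA[19]=13  'hbdfdaeehhhg'
  #20 SA[20]=6  'hdegbcdhbdfdaeehhhg'
  #21 SA[21]=0  'hefeaahdegbcdhbdfdaeehhhg'
  #22 SA[22]=23  'hg'
  #23 SA[23]=22  'hhg'
  #24 SA[24]=21  'hhhg'

SA = [4, 18, 5, 10, 14, 11, 17, 7, 15, 12, 3, 19, 1, 8, 20, 16, 2, 24, 9, 13, 6, 0, 23, 22, 21]
i: (SA[i-1],SA[i]) lcp shared
  1: (4,18) 1 'a'
  2: (18,5) 1 'a'
  3: (5,10) 0 ''
  4: (10,14) 1 'b'
  5: (14,11) 0 ''
  6: (11,17) 0 ''
  7: (17,7) 1 'd'
  8: (7,15) 1 'd'
  9: (15,12) 1 'd'
  10: (12,3) 0 ''
  11: (3,19) 1 'e'
  12: (19,1) 1 'e'
  13: (1,8) 1 'e'
  14: (8,20) 1 'e'
  15: (20,16) 0 ''
  16: (16,2) 1 'f'
  17: (2,24) 0 ''
  18: (24,9) 1 'g'
  19: (9,13) 0 ''
  20: (13,6) 1 'h'
  21: (6,0) 1 'h'
  22: (0,23) 1 'h'
  23: (23,22) 1 'h'
  24: (22,21) 2 'hh'

n(n+1)/2 = 25·26/2 = 325
Σ LCP = 0 + 1 + 1 + 0 + 1 + 0 + 0 + 1 + 1 + 1 + 0 + 1 + 1 + 1 + 1 + 0 + 1 + 0 + 1 + 0 + 1 + 1 + 1 + 1 + 2 = 18
distinct = 325 − 18 = 307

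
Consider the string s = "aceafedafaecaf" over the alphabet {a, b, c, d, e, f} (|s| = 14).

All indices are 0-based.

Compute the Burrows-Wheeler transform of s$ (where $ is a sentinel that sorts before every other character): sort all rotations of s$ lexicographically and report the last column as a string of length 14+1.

f$fcdeeaecafaaa

rank  rotation         last
    0  $aceafedafaecaf  f
    1  aceafedafaecaf$  $
    2  aecaf$aceafedaf  f
    3  af$aceafedafaec  c
    4  afaecaf$aceafed  d
    5  afedafaecaf$ace  e
    6  caf$aceafedafae  e
    7  ceafedafaecaf$a  a
    8  dafaecaf$aceafe  e
    9  eafedafaecaf$ac  c
   10  ecaf$aceafedafa  a
   11  edafaecaf$aceaf  f
   12  f$aceafedafaeca  a
   13  faecaf$aceafeda  a
   14  fedafaecaf$acea  a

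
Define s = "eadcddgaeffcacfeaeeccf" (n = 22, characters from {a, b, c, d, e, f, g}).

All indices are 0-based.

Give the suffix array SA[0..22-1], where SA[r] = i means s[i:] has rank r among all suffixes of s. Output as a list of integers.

rank→(start, suffix):
  0 → (12, 'acfeaeeccf')
  1 → (1, 'adcddgaeffcacfeaeeccf')
  2 → (16, 'aeeccf')
  3 → (7, 'aeffcacfeaeeccf')
  4 → (11, 'cacfeaeeccf')
  5 → (19, 'ccf')
  6 → (3, 'cddgaeffcacfeaeeccf')
  7 → (20, 'cf')
  8 → (13, 'cfeaeeccf')
  9 → (2, 'dcddgaeffcacfeaeeccf')
  10 → (4, 'ddgaeffcacfeaeeccf')
  11 → (5, 'dgaeffcacfeaeeccf')
  12 → (0, 'eadcddgaeffcacfeaeeccf')
  13 → (15, 'eaeeccf')
  14 → (18, 'eccf')
  15 → (17, 'eeccf')
  16 → (8, 'effcacfeaeeccf')
  17 → (21, 'f')
  18 → (10, 'fcacfeaeeccf')
  19 → (14, 'feaeeccf')
  20 → (9, 'ffcacfeaeeccf')
  21 → (6, 'gaeffcacfeaeeccf')

[12, 1, 16, 7, 11, 19, 3, 20, 13, 2, 4, 5, 0, 15, 18, 17, 8, 21, 10, 14, 9, 6]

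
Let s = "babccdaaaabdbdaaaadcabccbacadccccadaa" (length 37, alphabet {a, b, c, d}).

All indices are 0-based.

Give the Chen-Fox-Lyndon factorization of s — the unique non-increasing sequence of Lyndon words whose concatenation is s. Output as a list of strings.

["b", "abccd", "aaaabdbdaaaadcabccbacadccccad", "a", "a"]

emit factor 1: 'b' (i=0, period=1)
emit factor 2: 'abccd' (i=1, period=5)
emit factor 3: 'aaaabdbdaaaadcabccbacadccccad' (i=6, period=29)
emit factor 4: 'a' (i=35, period=1)
emit factor 5: 'a' (i=36, period=1)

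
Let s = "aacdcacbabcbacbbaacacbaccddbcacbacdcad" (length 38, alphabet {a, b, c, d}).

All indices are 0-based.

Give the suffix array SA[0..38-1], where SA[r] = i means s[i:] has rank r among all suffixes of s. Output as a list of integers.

rank→(start, suffix):
  0 → (16, 'aacacbaccddbcacbacdcad')
  1 → (0, 'aacdcacbabcbacbbaacacbaccddbcacbacdcad')
  2 → (8, 'abcbacbbaacacbaccddbcacbacdcad')
  3 → (17, 'acacbaccddbcacbacdcad')
  4 → (5, 'acbabcbacbbaacacbaccddbcacbacdcad')
  5 → (19, 'acbaccddbcacbacdcad')
  6 → (29, 'acbacdcad')
  7 → (12, 'acbbaacacbaccddbcacbacdcad')
  8 → (22, 'accddbcacbacdcad')
  9 → (1, 'acdcacbabcbacbbaacacbaccddbcacbacdcad')
  10 → (32, 'acdcad')
  11 → (36, 'ad')
  12 → (15, 'baacacbaccddbcacbacdcad')
  13 → (7, 'babcbacbbaacacbaccddbcacbacdcad')
  14 → (11, 'bacbbaacacbaccddbcacbacdcad')
  15 → (21, 'baccddbcacbacdcad')
  16 → (31, 'bacdcad')
  17 → (14, 'bbaacacbaccddbcacbacdcad')
  18 → (27, 'bcacbacdcad')
  19 → (9, 'bcbacbbaacacbaccddbcacbacdcad')
  20 → (4, 'cacbabcbacbbaacacbaccddbcacbacdcad')
  21 → (18, 'cacbaccddbcacbacdcad')
  22 → (28, 'cacbacdcad')
  23 → (35, 'cad')
  24 → (6, 'cbabcbacbbaacacbaccddbcacbacdcad')
  25 → (10, 'cbacbbaacacbaccddbcacbacdcad')
  26 → (20, 'cbaccddbcacbacdcad')
  27 → (30, 'cbacdcad')
  28 → (13, 'cbbaacacbaccddbcacbacdcad')
  29 → (23, 'ccddbcacbacdcad')
  30 → (2, 'cdcacbabcbacbbaacacbaccddbcacbacdcad')
  31 → (33, 'cdcad')
  32 → (24, 'cddbcacbacdcad')
  33 → (37, 'd')
  34 → (26, 'dbcacbacdcad')
  35 → (3, 'dcacbabcbacbbaacacbaccddbcacbacdcad')
  36 → (34, 'dcad')
  37 → (25, 'ddbcacbacdcad')

[16, 0, 8, 17, 5, 19, 29, 12, 22, 1, 32, 36, 15, 7, 11, 21, 31, 14, 27, 9, 4, 18, 28, 35, 6, 10, 20, 30, 13, 23, 2, 33, 24, 37, 26, 3, 34, 25]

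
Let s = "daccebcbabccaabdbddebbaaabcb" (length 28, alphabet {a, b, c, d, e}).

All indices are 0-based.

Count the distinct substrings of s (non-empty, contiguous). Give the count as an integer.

369

rank | idx | suffix
   0 |  22 | aaabcb
   1 |  23 | aabcb
   2 |  12 | aabdbddebbaaabcb
   3 |  24 | abcb
   4 |   8 | abccaabdbddebbaaabcb
   5 |  13 | abdbddebbaaabcb
   6 |   1 | accebcbabccaabdbddebbaaabcb
   7 |  27 | b
   8 |  21 | baaabcb
   9 |   7 | babccaabdbddebbaaabcb
  10 |  20 | bbaaabcb
  11 |  25 | bcb
  12 |   5 | bcbabccaabdbddebbaaabcb
  13 |   9 | bccaabdbddebbaaabcb
  14 |  14 | bdbddebbaaabcb
  15 |  16 | bddebbaaabcb
  16 |  11 | caabdbddebbaaabcb
  17 |  26 | cb
  18 |   6 | cbabccaabdbddebbaaabcb
  19 |  10 | ccaabdbddebbaaabcb
  20 |   2 | ccebcbabccaabdbddebbaaabcb
  21 |   3 | cebcbabccaabdbddebbaaabcb
  22 |   0 | daccebcbabccaabdbddebbaaabcb
  23 |  15 | dbddebbaaabcb
  24 |  17 | ddebbaaabcb
  25 |  18 | debbaaabcb
  26 |  19 | ebbaaabcb
  27 |   4 | ebcbabccaabdbddebbaaabcb

SA = [22, 23, 12, 24, 8, 13, 1, 27, 21, 7, 20, 25, 5, 9, 14, 16, 11, 26, 6, 10, 2, 3, 0, 15, 17, 18, 19, 4]
[i] adj suffixes → lcp
  [1] 22/23 → 2 ('aa')
  [2] 23/12 → 3 ('aab')
  [3] 12/24 → 1 ('a')
  [4] 24/8 → 3 ('abc')
  [5] 8/13 → 2 ('ab')
  [6] 13/1 → 1 ('a')
  [7] 1/27 → 0 ('')
  [8] 27/21 → 1 ('b')
  [9] 21/7 → 2 ('ba')
  [10] 7/20 → 1 ('b')
  [11] 20/25 → 1 ('b')
  [12] 25/5 → 3 ('bcb')
  [13] 5/9 → 2 ('bc')
  [14] 9/14 → 1 ('b')
  [15] 14/16 → 2 ('bd')
  [16] 16/11 → 0 ('')
  [17] 11/26 → 1 ('c')
  [18] 26/6 → 2 ('cb')
  [19] 6/10 → 1 ('c')
  [20] 10/2 → 2 ('cc')
  [21] 2/3 → 1 ('c')
  [22] 3/0 → 0 ('')
  [23] 0/15 → 1 ('d')
  [24] 15/17 → 1 ('d')
  [25] 17/18 → 1 ('d')
  [26] 18/19 → 0 ('')
  [27] 19/4 → 2 ('eb')

n(n+1)/2 = 28·29/2 = 406
Σ LCP = 0 + 2 + 3 + 1 + 3 + 2 + 1 + 0 + 1 + 2 + 1 + 1 + 3 + 2 + 1 + 2 + 0 + 1 + 2 + 1 + 2 + 1 + 0 + 1 + 1 + 1 + 0 + 2 = 37
distinct = 406 − 37 = 369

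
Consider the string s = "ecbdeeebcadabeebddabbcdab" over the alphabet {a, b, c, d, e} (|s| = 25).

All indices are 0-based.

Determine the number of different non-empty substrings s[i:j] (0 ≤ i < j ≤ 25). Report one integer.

293

rank→(start, suffix):
  0 → (23, 'ab')
  1 → (18, 'abbcdab')
  2 → (11, 'abeebddabbcdab')
  3 → (9, 'adabeebddabbcdab')
  4 → (24, 'b')
  5 → (19, 'bbcdab')
  6 → (7, 'bcadabeebddabbcdab')
  7 → (20, 'bcdab')
  8 → (15, 'bddabbcdab')
  9 → (2, 'bdeeebcadabeebddabbcdab')
  10 → (12, 'beebddabbcdab')
  11 → (8, 'cadabeebddabbcdab')
  12 → (1, 'cbdeeebcadabeebddabbcdab')
  13 → (21, 'cdab')
  14 → (22, 'dab')
  15 → (17, 'dabbcdab')
  16 → (10, 'dabeebddabbcdab')
  17 → (16, 'ddabbcdab')
  18 → (3, 'deeebcadabeebddabbcdab')
  19 → (6, 'ebcadabeebddabbcdab')
  20 → (14, 'ebddabbcdab')
  21 → (0, 'ecbdeeebcadabeebddabbcdab')
  22 → (5, 'eebcadabeebddabbcdab')
  23 → (13, 'eebddabbcdab')
  24 → (4, 'eeebcadabeebddabbcdab')

SA = [23, 18, 11, 9, 24, 19, 7, 20, 15, 2, 12, 8, 1, 21, 22, 17, 10, 16, 3, 6, 14, 0, 5, 13, 4]
[i] adj suffixes → lcp
  [1] 23/18 → 2 ('ab')
  [2] 18/11 → 2 ('ab')
  [3] 11/9 → 1 ('a')
  [4] 9/24 → 0 ('')
  [5] 24/19 → 1 ('b')
  [6] 19/7 → 1 ('b')
  [7] 7/20 → 2 ('bc')
  [8] 20/15 → 1 ('b')
  [9] 15/2 → 2 ('bd')
  [10] 2/12 → 1 ('b')
  [11] 12/8 → 0 ('')
  [12] 8/1 → 1 ('c')
  [13] 1/21 → 1 ('c')
  [14] 21/22 → 0 ('')
  [15] 22/17 → 3 ('dab')
  [16] 17/10 → 3 ('dab')
  [17] 10/16 → 1 ('d')
  [18] 16/3 → 1 ('d')
  [19] 3/6 → 0 ('')
  [20] 6/14 → 2 ('eb')
  [21] 14/0 → 1 ('e')
  [22] 0/5 → 1 ('e')
  [23] 5/13 → 3 ('eeb')
  [24] 13/4 → 2 ('ee')

n(n+1)/2 = 25·26/2 = 325
Σ LCP = 0 + 2 + 2 + 1 + 0 + 1 + 1 + 2 + 1 + 2 + 1 + 0 + 1 + 1 + 0 + 3 + 3 + 1 + 1 + 0 + 2 + 1 + 1 + 3 + 2 = 32
distinct = 325 − 32 = 293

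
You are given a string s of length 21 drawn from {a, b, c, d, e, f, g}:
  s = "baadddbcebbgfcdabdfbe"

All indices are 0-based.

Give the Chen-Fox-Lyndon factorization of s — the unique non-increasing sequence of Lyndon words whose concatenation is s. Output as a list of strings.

emit factor 1: 'b' (i=0, period=1)
emit factor 2: 'aadddbcebbgfcdabdfbe' (i=1, period=20)

["b", "aadddbcebbgfcdabdfbe"]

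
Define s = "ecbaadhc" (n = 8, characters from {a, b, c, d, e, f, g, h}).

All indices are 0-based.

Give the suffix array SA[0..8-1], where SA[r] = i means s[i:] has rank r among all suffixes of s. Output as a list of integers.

rank→(start, suffix):
  0 → (3, 'aadhc')
  1 → (4, 'adhc')
  2 → (2, 'baadhc')
  3 → (7, 'c')
  4 → (1, 'cbaadhc')
  5 → (5, 'dhc')
  6 → (0, 'ecbaadhc')
  7 → (6, 'hc')

[3, 4, 2, 7, 1, 5, 0, 6]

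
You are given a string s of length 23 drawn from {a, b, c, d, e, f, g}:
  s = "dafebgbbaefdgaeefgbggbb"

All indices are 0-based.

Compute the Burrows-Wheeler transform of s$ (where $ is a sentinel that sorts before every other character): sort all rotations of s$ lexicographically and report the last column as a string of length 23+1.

bgbdbbggeg$ffaaeeaedgbfb

rank  rotation                  last
    0  $dafebgbbaefdgaeefgbggbb  b
    1  aeefgbggbb$dafebgbbaefdg  g
    2  aefdgaeefgbggbb$dafebgbb  b
    3  afebgbbaefdgaeefgbggbb$d  d
    4  b$dafebgbbaefdgaeefgbggb  b
    5  baefdgaeefgbggbb$dafebgb  b
    6  bb$dafebgbbaefdgaeefgbgg  g
    7  bbaefdgaeefgbggbb$dafebg  g
    8  bgbbaefdgaeefgbggbb$dafe  e
    9  bggbb$dafebgbbaefdgaeefg  g
   10  dafebgbbaefdgaeefgbggbb$  $
   11  dgaeefgbggbb$dafebgbbaef  f
   12  ebgbbaefdgaeefgbggbb$daf  f
   13  eefgbggbb$dafebgbbaefdga  a
   14  efdgaeefgbggbb$dafebgbba  a
   15  efgbggbb$dafebgbbaefdgae  e
   16  fdgaeefgbggbb$dafebgbbae  e
   17  febgbbaefdgaeefgbggbb$da  a
   18  fgbggbb$dafebgbbaefdgaee  e
   19  gaeefgbggbb$dafebgbbaefd  d
   20  gbb$dafebgbbaefdgaeefgbg  g
   21  gbbaefdgaeefgbggbb$dafeb  b
   22  gbggbb$dafebgbbaefdgaeef  f
   23  ggbb$dafebgbbaefdgaeefgb  b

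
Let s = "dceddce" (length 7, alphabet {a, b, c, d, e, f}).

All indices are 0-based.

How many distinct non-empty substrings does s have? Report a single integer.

21

rank→(start, suffix):
  0 → (5, 'ce')
  1 → (1, 'ceddce')
  2 → (4, 'dce')
  3 → (0, 'dceddce')
  4 → (3, 'ddce')
  5 → (6, 'e')
  6 → (2, 'eddce')

SA = [5, 1, 4, 0, 3, 6, 2]
rank  pair      lcp
   1  s[5:],s[1:]  2  'ce'
   2  s[1:],s[4:]  0  ''
   3  s[4:],s[0:]  3  'dce'
   4  s[0:],s[3:]  1  'd'
   5  s[3:],s[6:]  0  ''
   6  s[6:],s[2:]  1  'e'

n(n+1)/2 = 7·8/2 = 28
Σ LCP = 0 + 2 + 0 + 3 + 1 + 0 + 1 = 7
distinct = 28 − 7 = 21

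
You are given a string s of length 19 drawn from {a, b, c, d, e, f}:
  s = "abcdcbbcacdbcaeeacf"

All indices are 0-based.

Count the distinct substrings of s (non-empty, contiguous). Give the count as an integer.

sorted suffixes:
  #0 SA[0]=0  'abcdcbbcacdbcaeeacf'
  #1 SA[1]=8  'acdbcaeeacf'
  #2 SA[2]=16  'acf'
  #3 SA[3]=13  'aeeacf'
  #4 SA[4]=5  'bbcacdbcaeeacf'
  #5 SA[5]=6  'bcacdbcaeeacf'
  #6 SA[6]=11  'bcaeeacf'
  #7 SA[7]=1  'bcdcbbcacdbcaeeacf'
  #8 SA[8]=7  'cacdbcaeeacf'
  #9 SA[9]=12  'caeeacf'
  #10 SA[10]=4  'cbbcacdbcaeeacf'
  #11 SA[11]=9  'cdbcaeeacf'
  #12 SA[12]=2  'cdcbbcacdbcaeeacf'
  #13 SA[13]=17  'cf'
  #14 SA[14]=10  'dbcaeeacf'
  #15 SA[15]=3  'dcbbcacdbcaeeacf'
  #16 SA[16]=15  'eacf'
  #17 SA[17]=14  'eeacf'
  #18 SA[18]=18  'f'

SA = [0, 8, 16, 13, 5, 6, 11, 1, 7, 12, 4, 9, 2, 17, 10, 3, 15, 14, 18]
rank  pair      lcp
   1  s[0:],s[8:]  1  'a'
   2  s[8:],s[16:]  2  'ac'
   3  s[16:],s[13:]  1  'a'
   4  s[13:],s[5:]  0  ''
   5  s[5:],s[6:]  1  'b'
   6  s[6:],s[11:]  3  'bca'
   7  s[11:],s[1:]  2  'bc'
   8  s[1:],s[7:]  0  ''
   9  s[7:],s[12:]  2  'ca'
  10  s[12:],s[4:]  1  'c'
  11  s[4:],s[9:]  1  'c'
  12  s[9:],s[2:]  2  'cd'
  13  s[2:],s[17:]  1  'c'
  14  s[17:],s[10:]  0  ''
  15  s[10:],s[3:]  1  'd'
  16  s[3:],s[15:]  0  ''
  17  s[15:],s[14:]  1  'e'
  18  s[14:],s[18:]  0  ''

n(n+1)/2 = 19·20/2 = 190
Σ LCP = 0 + 1 + 2 + 1 + 0 + 1 + 3 + 2 + 0 + 2 + 1 + 1 + 2 + 1 + 0 + 1 + 0 + 1 + 0 = 19
distinct = 190 − 19 = 171

171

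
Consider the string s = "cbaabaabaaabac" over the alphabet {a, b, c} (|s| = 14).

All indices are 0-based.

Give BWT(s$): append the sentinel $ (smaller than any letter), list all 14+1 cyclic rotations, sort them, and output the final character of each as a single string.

rank  rotation         last
    0  $cbaabaabaaabac  c
    1  aaabac$cbaabaab  b
    2  aabaaabac$cbaab  b
    3  aabaabaaabac$cb  b
    4  aabac$cbaabaaba  a
    5  abaaabac$cbaaba  a
    6  abaabaaabac$cba  a
    7  abac$cbaabaabaa  a
    8  ac$cbaabaabaaab  b
    9  baaabac$cbaabaa  a
   10  baabaaabac$cbaa  a
   11  baabaabaaabac$c  c
   12  bac$cbaabaabaaa  a
   13  c$cbaabaabaaaba  a
   14  cbaabaabaaabac$  $

cbbbaaaabaacaa$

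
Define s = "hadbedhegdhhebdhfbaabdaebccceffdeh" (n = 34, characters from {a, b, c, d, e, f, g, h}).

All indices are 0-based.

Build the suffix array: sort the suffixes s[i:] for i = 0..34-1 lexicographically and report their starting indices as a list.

rank→(start, suffix):
  0 → (18, 'aabdaebccceffdeh')
  1 → (19, 'abdaebccceffdeh')
  2 → (1, 'adbedhegdhhebdhfbaabdaebccceffdeh')
  3 → (22, 'aebccceffdeh')
  4 → (17, 'baabdaebccceffdeh')
  5 → (24, 'bccceffdeh')
  6 → (20, 'bdaebccceffdeh')
  7 → (13, 'bdhfbaabdaebccceffdeh')
  8 → (3, 'bedhegdhhebdhfbaabdaebccceffdeh')
  9 → (25, 'ccceffdeh')
  10 → (26, 'cceffdeh')
  11 → (27, 'ceffdeh')
  12 → (21, 'daebccceffdeh')
  13 → (2, 'dbedhegdhhebdhfbaabdaebccceffdeh')
  14 → (31, 'deh')
  15 → (5, 'dhegdhhebdhfbaabdaebccceffdeh')
  16 → (14, 'dhfbaabdaebccceffdeh')
  17 → (9, 'dhhebdhfbaabdaebccceffdeh')
  18 → (23, 'ebccceffdeh')
  19 → (12, 'ebdhfbaabdaebccceffdeh')
  20 → (4, 'edhegdhhebdhfbaabdaebccceffdeh')
  21 → (28, 'effdeh')
  22 → (7, 'egdhhebdhfbaabdaebccceffdeh')
  23 → (32, 'eh')
  24 → (16, 'fbaabdaebccceffdeh')
  25 → (30, 'fdeh')
  26 → (29, 'ffdeh')
  27 → (8, 'gdhhebdhfbaabdaebccceffdeh')
  28 → (33, 'h')
  29 → (0, 'hadbedhegdhhebdhfbaabdaebccceffdeh')
  30 → (11, 'hebdhfbaabdaebccceffdeh')
  31 → (6, 'hegdhhebdhfbaabdaebccceffdeh')
  32 → (15, 'hfbaabdaebccceffdeh')
  33 → (10, 'hhebdhfbaabdaebccceffdeh')

[18, 19, 1, 22, 17, 24, 20, 13, 3, 25, 26, 27, 21, 2, 31, 5, 14, 9, 23, 12, 4, 28, 7, 32, 16, 30, 29, 8, 33, 0, 11, 6, 15, 10]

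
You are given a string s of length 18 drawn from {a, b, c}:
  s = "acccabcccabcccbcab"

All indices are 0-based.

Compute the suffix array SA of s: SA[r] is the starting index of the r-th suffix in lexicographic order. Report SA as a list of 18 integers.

[16, 4, 9, 0, 17, 14, 5, 10, 15, 3, 8, 13, 2, 7, 12, 1, 6, 11]

rank | idx | suffix
   0 |  16 | ab
   1 |   4 | abcccabcccbcab
   2 |   9 | abcccbcab
   3 |   0 | acccabcccabcccbcab
   4 |  17 | b
   5 |  14 | bcab
   6 |   5 | bcccabcccbcab
   7 |  10 | bcccbcab
   8 |  15 | cab
   9 |   3 | cabcccabcccbcab
  10 |   8 | cabcccbcab
  11 |  13 | cbcab
  12 |   2 | ccabcccabcccbcab
  13 |   7 | ccabcccbcab
  14 |  12 | ccbcab
  15 |   1 | cccabcccabcccbcab
  16 |   6 | cccabcccbcab
  17 |  11 | cccbcab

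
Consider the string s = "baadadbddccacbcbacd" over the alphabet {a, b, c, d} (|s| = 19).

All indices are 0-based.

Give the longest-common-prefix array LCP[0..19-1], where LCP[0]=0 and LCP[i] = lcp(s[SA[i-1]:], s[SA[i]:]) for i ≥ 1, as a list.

rank | idx | suffix
   0 |   1 | aadadbddccacbcbacd
   1 |  11 | acbcbacd
   2 |  16 | acd
   3 |   2 | adadbddccacbcbacd
   4 |   4 | adbddccacbcbacd
   5 |   0 | baadadbddccacbcbacd
   6 |  15 | bacd
   7 |  13 | bcbacd
   8 |   6 | bddccacbcbacd
   9 |  10 | cacbcbacd
  10 |  14 | cbacd
  11 |  12 | cbcbacd
  12 |   9 | ccacbcbacd
  13 |  17 | cd
  14 |  18 | d
  15 |   3 | dadbddccacbcbacd
  16 |   5 | dbddccacbcbacd
  17 |   8 | dccacbcbacd
  18 |   7 | ddccacbcbacd

SA = [1, 11, 16, 2, 4, 0, 15, 13, 6, 10, 14, 12, 9, 17, 18, 3, 5, 8, 7]
rank  pair      lcp
   1  s[1:],s[11:]  1  'a'
   2  s[11:],s[16:]  2  'ac'
   3  s[16:],s[2:]  1  'a'
   4  s[2:],s[4:]  2  'ad'
   5  s[4:],s[0:]  0  ''
   6  s[0:],s[15:]  2  'ba'
   7  s[15:],s[13:]  1  'b'
   8  s[13:],s[6:]  1  'b'
   9  s[6:],s[10:]  0  ''
  10  s[10:],s[14:]  1  'c'
  11  s[14:],s[12:]  2  'cb'
  12  s[12:],s[9:]  1  'c'
  13  s[9:],s[17:]  1  'c'
  14  s[17:],s[18:]  0  ''
  15  s[18:],s[3:]  1  'd'
  16  s[3:],s[5:]  1  'd'
  17  s[5:],s[8:]  1  'd'
  18  s[8:],s[7:]  1  'd'

[0, 1, 2, 1, 2, 0, 2, 1, 1, 0, 1, 2, 1, 1, 0, 1, 1, 1, 1]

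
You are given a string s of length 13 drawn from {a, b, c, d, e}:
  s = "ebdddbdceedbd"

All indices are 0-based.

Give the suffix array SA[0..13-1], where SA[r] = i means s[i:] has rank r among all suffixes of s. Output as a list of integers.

[11, 5, 1, 7, 12, 10, 4, 6, 3, 2, 0, 9, 8]

sorted suffixes:
  #0 SA[0]=11  'bd'
  #1 SA[1]=5  'bdceedbd'
  #2 SA[2]=1  'bdddbdceedbd'
  #3 SA[3]=7  'ceedbd'
  #4 SA[4]=12  'd'
  #5 SA[5]=10  'dbd'
  #6 SA[6]=4  'dbdceedbd'
  #7 SA[7]=6  'dceedbd'
  #8 SA[8]=3  'ddbdceedbd'
  #9 SA[9]=2  'dddbdceedbd'
  #10 SA[10]=0  'ebdddbdceedbd'
  #11 SA[11]=9  'edbd'
  #12 SA[12]=8  'eedbd'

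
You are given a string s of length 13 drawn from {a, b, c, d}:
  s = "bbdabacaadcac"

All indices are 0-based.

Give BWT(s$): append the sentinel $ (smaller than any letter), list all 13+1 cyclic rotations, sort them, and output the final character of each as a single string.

ccdcbaa$baadba

rank  rotation        last
    0  $bbdabacaadcac  c
    1  aadcac$bbdabac  c
    2  abacaadcac$bbd  d
    3  ac$bbdabacaadc  c
    4  acaadcac$bbdab  b
    5  adcac$bbdabaca  a
    6  bacaadcac$bbda  a
    7  bbdabacaadcac$  $
    8  bdabacaadcac$b  b
    9  c$bbdabacaadca  a
   10  caadcac$bbdaba  a
   11  cac$bbdabacaad  d
   12  dabacaadcac$bb  b
   13  dcac$bbdabacaa  a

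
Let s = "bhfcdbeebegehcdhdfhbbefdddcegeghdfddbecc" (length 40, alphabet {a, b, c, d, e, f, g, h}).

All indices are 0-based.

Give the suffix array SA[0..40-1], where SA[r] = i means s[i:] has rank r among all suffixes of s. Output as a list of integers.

[19, 36, 5, 20, 8, 0, 39, 38, 3, 13, 26, 35, 4, 25, 34, 24, 23, 32, 16, 14, 7, 37, 6, 21, 27, 9, 29, 11, 2, 33, 22, 17, 28, 10, 30, 18, 12, 31, 15, 1]

rank | idx | suffix
   0 |  19 | bbefdddcegeghdfddbecc
   1 |  36 | becc
   2 |   5 | beebegehcdhdfhbbefdddcegeghdfddbecc
   3 |  20 | befdddcegeghdfddbecc
   4 |   8 | begehcdhdfhbbefdddcegeghdfddbecc
   5 |   0 | bhfcdbeebegehcdhdfhbbefdddcegeghdfddbecc
   6 |  39 | c
   7 |  38 | cc
   8 |   3 | cdbeebegehcdhdfhbbefdddcegeghdfddbecc
   9 |  13 | cdhdfhbbefdddcegeghdfddbecc
  10 |  26 | cegeghdfddbecc
  11 |  35 | dbecc
  12 |   4 | dbeebegehcdhdfhbbefdddcegeghdfddbecc
  13 |  25 | dcegeghdfddbecc
  14 |  34 | ddbecc
  15 |  24 | ddcegeghdfddbecc
  16 |  23 | dddcegeghdfddbecc
  17 |  32 | dfddbecc
  18 |  16 | dfhbbefdddcegeghdfddbecc
  19 |  14 | dhdfhbbefdddcegeghdfddbecc
  20 |   7 | ebegehcdhdfhbbefdddcegeghdfddbecc
  21 |  37 | ecc
  22 |   6 | eebegehcdhdfhbbefdddcegeghdfddbecc
  23 |  21 | efdddcegeghdfddbecc
  24 |  27 | egeghdfddbecc
  25 |   9 | egehcdhdfhbbefdddcegeghdfddbecc
  26 |  29 | eghdfddbecc
  27 |  11 | ehcdhdfhbbefdddcegeghdfddbecc
  28 |   2 | fcdbeebegehcdhdfhbbefdddcegeghdfddbecc
  29 |  33 | fddbecc
  30 |  22 | fdddcegeghdfddbecc
  31 |  17 | fhbbefdddcegeghdfddbecc
  32 |  28 | geghdfddbecc
  33 |  10 | gehcdhdfhbbefdddcegeghdfddbecc
  34 |  30 | ghdfddbecc
  35 |  18 | hbbefdddcegeghdfddbecc
  36 |  12 | hcdhdfhbbefdddcegeghdfddbecc
  37 |  31 | hdfddbecc
  38 |  15 | hdfhbbefdddcegeghdfddbecc
  39 |   1 | hfcdbeebegehcdhdfhbbefdddcegeghdfddbecc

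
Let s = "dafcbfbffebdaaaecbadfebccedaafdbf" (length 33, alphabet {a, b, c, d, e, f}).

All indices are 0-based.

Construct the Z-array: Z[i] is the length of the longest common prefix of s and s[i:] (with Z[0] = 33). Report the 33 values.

[33, 0, 0, 0, 0, 0, 0, 0, 0, 0, 0, 2, 0, 0, 0, 0, 0, 0, 0, 1, 0, 0, 0, 0, 0, 0, 2, 0, 0, 0, 1, 0, 0]

Z[0]=33
i=1: fresh scan; Z[1]=0
i=2: fresh scan; Z[2]=0
i=3: fresh scan; Z[3]=0
i=4: fresh scan; Z[4]=0
i=5: fresh scan; Z[5]=0
i=6: fresh scan; Z[6]=0
i=7: fresh scan; Z[7]=0
i=8: fresh scan; Z[8]=0
i=9: fresh scan; Z[9]=0
i=10: fresh scan; Z[10]=0
i=11: fresh scan; Z[11]=2 scan→box=[11,13)
i=12: min(r-i=1, Z[1]=0)=0; Z[12]=0
i=13: fresh scan; Z[13]=0
i=14: fresh scan; Z[14]=0
i=15: fresh scan; Z[15]=0
i=16: fresh scan; Z[16]=0
i=17: fresh scan; Z[17]=0
i=18: fresh scan; Z[18]=0
i=19: fresh scan; Z[19]=1 scan→box=[19,20)
i=20: fresh scan; Z[20]=0
i=21: fresh scan; Z[21]=0
i=22: fresh scan; Z[22]=0
i=23: fresh scan; Z[23]=0
i=24: fresh scan; Z[24]=0
i=25: fresh scan; Z[25]=0
i=26: fresh scan; Z[26]=2 scan→box=[26,28)
i=27: min(r-i=1, Z[1]=0)=0; Z[27]=0
i=28: fresh scan; Z[28]=0
i=29: fresh scan; Z[29]=0
i=30: fresh scan; Z[30]=1 scan→box=[30,31)
i=31: fresh scan; Z[31]=0
i=32: fresh scan; Z[32]=0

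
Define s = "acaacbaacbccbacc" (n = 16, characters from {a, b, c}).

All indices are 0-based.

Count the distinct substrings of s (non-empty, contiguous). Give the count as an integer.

111

sorted suffixes:
  #0 SA[0]=2  'aacbaacbccbacc'
  #1 SA[1]=6  'aacbccbacc'
  #2 SA[2]=0  'acaacbaacbccbacc'
  #3 SA[3]=3  'acbaacbccbacc'
  #4 SA[4]=7  'acbccbacc'
  #5 SA[5]=13  'acc'
  #6 SA[6]=5  'baacbccbacc'
  #7 SA[7]=12  'bacc'
  #8 SA[8]=9  'bccbacc'
  #9 SA[9]=15  'c'
  #10 SA[10]=1  'caacbaacbccbacc'
  #11 SA[11]=4  'cbaacbccbacc'
  #12 SA[12]=11  'cbacc'
  #13 SA[13]=8  'cbccbacc'
  #14 SA[14]=14  'cc'
  #15 SA[15]=10  'ccbacc'

SA = [2, 6, 0, 3, 7, 13, 5, 12, 9, 15, 1, 4, 11, 8, 14, 10]
[i] adj suffixes → lcp
  [1] 2/6 → 4 ('aacb')
  [2] 6/0 → 1 ('a')
  [3] 0/3 → 2 ('ac')
  [4] 3/7 → 3 ('acb')
  [5] 7/13 → 2 ('ac')
  [6] 13/5 → 0 ('')
  [7] 5/12 → 2 ('ba')
  [8] 12/9 → 1 ('b')
  [9] 9/15 → 0 ('')
  [10] 15/1 → 1 ('c')
  [11] 1/4 → 1 ('c')
  [12] 4/11 → 3 ('cba')
  [13] 11/8 → 2 ('cb')
  [14] 8/14 → 1 ('c')
  [15] 14/10 → 2 ('cc')

n(n+1)/2 = 16·17/2 = 136
Σ LCP = 0 + 4 + 1 + 2 + 3 + 2 + 0 + 2 + 1 + 0 + 1 + 1 + 3 + 2 + 1 + 2 = 25
distinct = 136 − 25 = 111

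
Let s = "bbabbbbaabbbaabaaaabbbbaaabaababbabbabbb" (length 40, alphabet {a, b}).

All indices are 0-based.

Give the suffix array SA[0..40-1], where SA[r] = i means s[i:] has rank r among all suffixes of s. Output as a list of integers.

[15, 23, 16, 12, 24, 27, 7, 17, 13, 25, 28, 30, 33, 36, 8, 18, 2, 39, 14, 22, 11, 26, 6, 29, 32, 35, 1, 38, 21, 10, 5, 31, 34, 0, 37, 20, 9, 4, 19, 3]

rank | idx | suffix
   0 |  15 | aaaabbbbaaabaababbabbabbb
   1 |  23 | aaabaababbabbabbb
   2 |  16 | aaabbbbaaabaababbabbabbb
   3 |  12 | aabaaaabbbbaaabaababbabbabbb
   4 |  24 | aabaababbabbabbb
   5 |  27 | aababbabbabbb
   6 |   7 | aabbbaabaaaabbbbaaabaababbabbabbb
   7 |  17 | aabbbbaaabaababbabbabbb
   8 |  13 | abaaaabbbbaaabaababbabbabbb
   9 |  25 | abaababbabbabbb
  10 |  28 | ababbabbabbb
  11 |  30 | abbabbabbb
  12 |  33 | abbabbb
  13 |  36 | abbb
  14 |   8 | abbbaabaaaabbbbaaabaababbabbabbb
  15 |  18 | abbbbaaabaababbabbabbb
  16 |   2 | abbbbaabbbaabaaaabbbbaaabaababbabbabbb
  17 |  39 | b
  18 |  14 | baaaabbbbaaabaababbabbabbb
  19 |  22 | baaabaababbabbabbb
  20 |  11 | baabaaaabbbbaaabaababbabbabbb
  21 |  26 | baababbabbabbb
  22 |   6 | baabbbaabaaaabbbbaaabaababbabbabbb
  23 |  29 | babbabbabbb
  24 |  32 | babbabbb
  25 |  35 | babbb
  26 |   1 | babbbbaabbbaabaaaabbbbaaabaababbabbabbb
  27 |  38 | bb
  28 |  21 | bbaaabaababbabbabbb
  29 |  10 | bbaabaaaabbbbaaabaababbabbabbb
  30 |   5 | bbaabbbaabaaaabbbbaaabaababbabbabbb
  31 |  31 | bbabbabbb
  32 |  34 | bbabbb
  33 |   0 | bbabbbbaabbbaabaaaabbbbaaabaababbabbabbb
  34 |  37 | bbb
  35 |  20 | bbbaaabaababbabbabbb
  36 |   9 | bbbaabaaaabbbbaaabaababbabbabbb
  37 |   4 | bbbaabbbaabaaaabbbbaaabaababbabbabbb
  38 |  19 | bbbbaaabaababbabbabbb
  39 |   3 | bbbbaabbbaabaaaabbbbaaabaababbabbabbb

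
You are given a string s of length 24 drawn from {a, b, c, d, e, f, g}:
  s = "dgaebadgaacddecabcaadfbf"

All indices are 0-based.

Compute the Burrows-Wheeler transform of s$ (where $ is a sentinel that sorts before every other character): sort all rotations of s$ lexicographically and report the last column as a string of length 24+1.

rank  rotation                   last
    0  $dgaebadgaacddecabcaadfbf  f
    1  aacddecabcaadfbf$dgaebadg  g
    2  aadfbf$dgaebadgaacddecabc  c
    3  abcaadfbf$dgaebadgaacddec  c
    4  acddecabcaadfbf$dgaebadga  a
    5  adfbf$dgaebadgaacddecabca  a
    6  adgaacddecabcaadfbf$dgaeb  b
    7  aebadgaacddecabcaadfbf$dg  g
    8  badgaacddecabcaadfbf$dgae  e
    9  bcaadfbf$dgaebadgaacddeca  a
   10  bf$dgaebadgaacddecabcaadf  f
   11  caadfbf$dgaebadgaacddecab  b
   12  cabcaadfbf$dgaebadgaacdde  e
   13  cddecabcaadfbf$dgaebadgaa  a
   14  ddecabcaadfbf$dgaebadgaac  c
   15  decabcaadfbf$dgaebadgaacd  d
   16  dfbf$dgaebadgaacddecabcaa  a
   17  dgaacddecabcaadfbf$dgaeba  a
   18  dgaebadgaacddecabcaadfbf$  $
   19  ebadgaacddecabcaadfbf$dga  a
   20  ecabcaadfbf$dgaebadgaacdd  d
   21  f$dgaebadgaacddecabcaadfb  b
   22  fbf$dgaebadgaacddecabcaad  d
   23  gaacddecabcaadfbf$dgaebad  d
   24  gaebadgaacddecabcaadfbf$d  d

fgccaabgeafbeacdaa$adbddd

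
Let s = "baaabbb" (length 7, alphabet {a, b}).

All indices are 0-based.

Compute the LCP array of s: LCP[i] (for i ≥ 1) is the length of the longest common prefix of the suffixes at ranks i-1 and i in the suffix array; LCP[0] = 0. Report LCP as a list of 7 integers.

[0, 2, 1, 0, 1, 1, 2]

sorted suffixes:
  #0 SA[0]=1  'aaabbb'
  #1 SA[1]=2  'aabbb'
  #2 SA[2]=3  'abbb'
  #3 SA[3]=6  'b'
  #4 SA[4]=0  'baaabbb'
  #5 SA[5]=5  'bb'
  #6 SA[6]=4  'bbb'

SA = [1, 2, 3, 6, 0, 5, 4]
i: (SA[i-1],SA[i]) lcp shared
  1: (1,2) 2 'aa'
  2: (2,3) 1 'a'
  3: (3,6) 0 ''
  4: (6,0) 1 'b'
  5: (0,5) 1 'b'
  6: (5,4) 2 'bb'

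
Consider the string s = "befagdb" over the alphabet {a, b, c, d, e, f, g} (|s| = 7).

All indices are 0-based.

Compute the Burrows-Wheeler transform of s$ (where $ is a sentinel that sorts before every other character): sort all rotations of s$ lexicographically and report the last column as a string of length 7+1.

rank  rotation  last
    0  $befagdb  b
    1  agdb$bef  f
    2  b$befagd  d
    3  befagdb$  $
    4  db$befag  g
    5  efagdb$b  b
    6  fagdb$be  e
    7  gdb$befa  a

bfd$gbea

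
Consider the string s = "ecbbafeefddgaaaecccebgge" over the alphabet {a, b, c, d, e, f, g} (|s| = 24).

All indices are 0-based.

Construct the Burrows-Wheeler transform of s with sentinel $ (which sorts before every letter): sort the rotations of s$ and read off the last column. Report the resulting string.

rank  rotation                   last
    0  $ecbbafeefddgaaaecccebgge  e
    1  aaaecccebgge$ecbbafeefddg  g
    2  aaecccebgge$ecbbafeefddga  a
    3  aecccebgge$ecbbafeefddgaa  a
    4  afeefddgaaaecccebgge$ecbb  b
    5  bafeefddgaaaecccebgge$ecb  b
    6  bbafeefddgaaaecccebgge$ec  c
    7  bgge$ecbbafeefddgaaaeccce  e
    8  cbbafeefddgaaaecccebgge$e  e
    9  cccebgge$ecbbafeefddgaaae  e
   10  ccebgge$ecbbafeefddgaaaec  c
   11  cebgge$ecbbafeefddgaaaecc  c
   12  ddgaaaecccebgge$ecbbafeef  f
   13  dgaaaecccebgge$ecbbafeefd  d
   14  e$ecbbafeefddgaaaecccebgg  g
   15  ebgge$ecbbafeefddgaaaeccc  c
   16  ecbbafeefddgaaaecccebgge$  $
   17  ecccebgge$ecbbafeefddgaaa  a
   18  eefddgaaaecccebgge$ecbbaf  f
   19  efddgaaaecccebgge$ecbbafe  e
   20  fddgaaaecccebgge$ecbbafee  e
   21  feefddgaaaecccebgge$ecbba  a
   22  gaaaecccebgge$ecbbafeefdd  d
   23  ge$ecbbafeefddgaaaecccebg  g
   24  gge$ecbbafeefddgaaaeccceb  b

egaabbceeeccfdgc$afeeadgb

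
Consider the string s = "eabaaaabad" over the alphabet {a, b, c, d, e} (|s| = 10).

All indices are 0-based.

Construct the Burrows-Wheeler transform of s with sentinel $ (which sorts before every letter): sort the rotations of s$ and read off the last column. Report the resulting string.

dbaaeabaaa$

rank  rotation     last
    0  $eabaaaabad  d
    1  aaaabad$eab  b
    2  aaabad$eaba  a
    3  aabad$eabaa  a
    4  abaaaabad$e  e
    5  abad$eabaaa  a
    6  ad$eabaaaab  b
    7  baaaabad$ea  a
    8  bad$eabaaaa  a
    9  d$eabaaaaba  a
   10  eabaaaabad$  $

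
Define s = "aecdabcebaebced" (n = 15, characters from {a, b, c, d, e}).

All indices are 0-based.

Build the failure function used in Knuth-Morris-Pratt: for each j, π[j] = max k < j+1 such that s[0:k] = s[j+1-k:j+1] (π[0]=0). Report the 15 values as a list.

π[0] = 0
j=1 s[j]='e': π[1]=0 (border '')
j=2 s[j]='c': π[2]=0 (border '')
j=3 s[j]='d': π[3]=0 (border '')
j=4 s[j]='a': π[4]=1 (border 'a')
j=5 s[j]='b': k: 1→0; π[5]=0 (border '')
j=6 s[j]='c': π[6]=0 (border '')
j=7 s[j]='e': π[7]=0 (border '')
j=8 s[j]='b': π[8]=0 (border '')
j=9 s[j]='a': π[9]=1 (border 'a')
j=10 s[j]='e': π[10]=2 (border 'ae')
j=11 s[j]='b': k: 2→0; π[11]=0 (border '')
j=12 s[j]='c': π[12]=0 (border '')
j=13 s[j]='e': π[13]=0 (border '')
j=14 s[j]='d': π[14]=0 (border '')

[0, 0, 0, 0, 1, 0, 0, 0, 0, 1, 2, 0, 0, 0, 0]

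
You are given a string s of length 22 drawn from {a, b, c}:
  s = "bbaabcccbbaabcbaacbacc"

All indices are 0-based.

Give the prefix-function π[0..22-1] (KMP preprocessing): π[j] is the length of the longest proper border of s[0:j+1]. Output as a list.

[0, 1, 0, 0, 1, 0, 0, 0, 1, 2, 3, 4, 5, 6, 1, 0, 0, 0, 1, 0, 0, 0]

π[0] = 0
j=1 s[j]='b': π[1]=1 (border 'b')
j=2 s[j]='a': k: 1→0; π[2]=0 (border '')
j=3 s[j]='a': π[3]=0 (border '')
j=4 s[j]='b': π[4]=1 (border 'b')
j=5 s[j]='c': k: 1→0; π[5]=0 (border '')
j=6 s[j]='c': π[6]=0 (border '')
j=7 s[j]='c': π[7]=0 (border '')
j=8 s[j]='b': π[8]=1 (border 'b')
j=9 s[j]='b': π[9]=2 (border 'bb')
j=10 s[j]='a': π[10]=3 (border 'bba')
j=11 s[j]='a': π[11]=4 (border 'bbaa')
j=12 s[j]='b': π[12]=5 (border 'bbaab')
j=13 s[j]='c': π[13]=6 (border 'bbaabc')
j=14 s[j]='b': k: 6→0; π[14]=1 (border 'b')
j=15 s[j]='a': k: 1→0; π[15]=0 (border '')
j=16 s[j]='a': π[16]=0 (border '')
j=17 s[j]='c': π[17]=0 (border '')
j=18 s[j]='b': π[18]=1 (border 'b')
j=19 s[j]='a': k: 1→0; π[19]=0 (border '')
j=20 s[j]='c': π[20]=0 (border '')
j=21 s[j]='c': π[21]=0 (border '')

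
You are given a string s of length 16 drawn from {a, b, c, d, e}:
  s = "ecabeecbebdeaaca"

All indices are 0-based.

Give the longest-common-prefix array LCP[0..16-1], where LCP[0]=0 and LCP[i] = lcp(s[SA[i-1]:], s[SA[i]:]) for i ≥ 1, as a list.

rank→(start, suffix):
  0 → (15, 'a')
  1 → (12, 'aaca')
  2 → (2, 'abeecbebdeaaca')
  3 → (13, 'aca')
  4 → (9, 'bdeaaca')
  5 → (7, 'bebdeaaca')
  6 → (3, 'beecbebdeaaca')
  7 → (14, 'ca')
  8 → (1, 'cabeecbebdeaaca')
  9 → (6, 'cbebdeaaca')
  10 → (10, 'deaaca')
  11 → (11, 'eaaca')
  12 → (8, 'ebdeaaca')
  13 → (0, 'ecabeecbebdeaaca')
  14 → (5, 'ecbebdeaaca')
  15 → (4, 'eecbebdeaaca')

SA = [15, 12, 2, 13, 9, 7, 3, 14, 1, 6, 10, 11, 8, 0, 5, 4]
i: (SA[i-1],SA[i]) lcp shared
  1: (15,12) 1 'a'
  2: (12,2) 1 'a'
  3: (2,13) 1 'a'
  4: (13,9) 0 ''
  5: (9,7) 1 'b'
  6: (7,3) 2 'be'
  7: (3,14) 0 ''
  8: (14,1) 2 'ca'
  9: (1,6) 1 'c'
  10: (6,10) 0 ''
  11: (10,11) 0 ''
  12: (11,8) 1 'e'
  13: (8,0) 1 'e'
  14: (0,5) 2 'ec'
  15: (5,4) 1 'e'

[0, 1, 1, 1, 0, 1, 2, 0, 2, 1, 0, 0, 1, 1, 2, 1]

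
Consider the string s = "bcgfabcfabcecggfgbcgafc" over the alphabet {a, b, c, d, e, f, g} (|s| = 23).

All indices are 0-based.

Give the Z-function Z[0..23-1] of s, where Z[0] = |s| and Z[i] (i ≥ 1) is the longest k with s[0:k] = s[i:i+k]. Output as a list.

Z[0]=23
i=1: outside box; Z[1]=0
i=2: outside box; Z[2]=0
i=3: outside box; Z[3]=0
i=4: outside box; Z[4]=0
i=5: outside box; Z[5]=2 scan→box=[5,7)
i=6: min(r-i=1, Z[1]=0)=0; Z[6]=0
i=7: outside box; Z[7]=0
i=8: outside box; Z[8]=0
i=9: outside box; Z[9]=2 scan→box=[9,11)
i=10: min(r-i=1, Z[1]=0)=0; Z[10]=0
i=11: outside box; Z[11]=0
i=12: outside box; Z[12]=0
i=13: outside box; Z[13]=0
i=14: outside box; Z[14]=0
i=15: outside box; Z[15]=0
i=16: outside box; Z[16]=0
i=17: outside box; Z[17]=3 scan→box=[17,20)
i=18: min(r-i=2, Z[1]=0)=0; Z[18]=0
i=19: min(r-i=1, Z[2]=0)=0; Z[19]=0
i=20: outside box; Z[20]=0
i=21: outside box; Z[21]=0
i=22: outside box; Z[22]=0

[23, 0, 0, 0, 0, 2, 0, 0, 0, 2, 0, 0, 0, 0, 0, 0, 0, 3, 0, 0, 0, 0, 0]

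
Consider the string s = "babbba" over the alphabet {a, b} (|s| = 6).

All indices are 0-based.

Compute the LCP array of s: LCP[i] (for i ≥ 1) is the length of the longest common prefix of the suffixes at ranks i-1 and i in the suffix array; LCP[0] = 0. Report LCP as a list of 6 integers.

rank | idx | suffix
   0 |   5 | a
   1 |   1 | abbba
   2 |   4 | ba
   3 |   0 | babbba
   4 |   3 | bba
   5 |   2 | bbba

SA = [5, 1, 4, 0, 3, 2]
i: (SA[i-1],SA[i]) lcp shared
  1: (5,1) 1 'a'
  2: (1,4) 0 ''
  3: (4,0) 2 'ba'
  4: (0,3) 1 'b'
  5: (3,2) 2 'bb'

[0, 1, 0, 2, 1, 2]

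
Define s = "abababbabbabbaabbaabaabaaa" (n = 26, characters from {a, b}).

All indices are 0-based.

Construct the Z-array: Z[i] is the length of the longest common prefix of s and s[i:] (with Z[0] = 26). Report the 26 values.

[26, 0, 4, 0, 2, 0, 0, 2, 0, 0, 2, 0, 0, 1, 2, 0, 0, 1, 3, 0, 1, 3, 0, 1, 1, 1]

Z[0]=26
i=1: i≥r, start 0; Z[1]=0
i=2: i≥r, start 0; Z[2]=4 extend→box=[2,6)
i=3: min(r-i=3, Z[1]=0)=0; Z[3]=0
i=4: min(r-i=2, Z[2]=4)=2; Z[4]=2
i=5: min(r-i=1, Z[3]=0)=0; Z[5]=0
i=6: i≥r, start 0; Z[6]=0
i=7: i≥r, start 0; Z[7]=2 extend→box=[7,9)
i=8: min(r-i=1, Z[1]=0)=0; Z[8]=0
i=9: i≥r, start 0; Z[9]=0
i=10: i≥r, start 0; Z[10]=2 extend→box=[10,12)
i=11: min(r-i=1, Z[1]=0)=0; Z[11]=0
i=12: i≥r, start 0; Z[12]=0
i=13: i≥r, start 0; Z[13]=1 extend→box=[13,14)
i=14: i≥r, start 0; Z[14]=2 extend→box=[14,16)
i=15: min(r-i=1, Z[1]=0)=0; Z[15]=0
i=16: i≥r, start 0; Z[16]=0
i=17: i≥r, start 0; Z[17]=1 extend→box=[17,18)
i=18: i≥r, start 0; Z[18]=3 extend→box=[18,21)
i=19: min(r-i=2, Z[1]=0)=0; Z[19]=0
i=20: min(r-i=1, Z[2]=4)=1; Z[20]=1
i=21: i≥r, start 0; Z[21]=3 extend→box=[21,24)
i=22: min(r-i=2, Z[1]=0)=0; Z[22]=0
i=23: min(r-i=1, Z[2]=4)=1; Z[23]=1
i=24: i≥r, start 0; Z[24]=1 extend→box=[24,25)
i=25: i≥r, start 0; Z[25]=1 extend→box=[25,26)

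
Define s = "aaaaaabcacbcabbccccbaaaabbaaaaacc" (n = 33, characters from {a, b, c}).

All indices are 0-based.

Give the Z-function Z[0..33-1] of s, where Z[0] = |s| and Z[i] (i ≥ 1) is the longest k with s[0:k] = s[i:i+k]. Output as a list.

[33, 5, 4, 3, 2, 1, 0, 0, 1, 0, 0, 0, 1, 0, 0, 0, 0, 0, 0, 0, 4, 3, 2, 1, 0, 0, 5, 4, 3, 2, 1, 0, 0]

Z[0]=33
i=1: i≥r, start 0; Z[1]=5 grow→box=[1,6)
i=2: min(r-i=4, Z[1]=5)=4; Z[2]=4
i=3: min(r-i=3, Z[2]=4)=3; Z[3]=3
i=4: min(r-i=2, Z[3]=3)=2; Z[4]=2
i=5: min(r-i=1, Z[4]=2)=1; Z[5]=1
i=6: i≥r, start 0; Z[6]=0
i=7: i≥r, start 0; Z[7]=0
i=8: i≥r, start 0; Z[8]=1 grow→box=[8,9)
i=9: i≥r, start 0; Z[9]=0
i=10: i≥r, start 0; Z[10]=0
i=11: i≥r, start 0; Z[11]=0
i=12: i≥r, start 0; Z[12]=1 grow→box=[12,13)
i=13: i≥r, start 0; Z[13]=0
i=14: i≥r, start 0; Z[14]=0
i=15: i≥r, start 0; Z[15]=0
i=16: i≥r, start 0; Z[16]=0
i=17: i≥r, start 0; Z[17]=0
i=18: i≥r, start 0; Z[18]=0
i=19: i≥r, start 0; Z[19]=0
i=20: i≥r, start 0; Z[20]=4 grow→box=[20,24)
i=21: min(r-i=3, Z[1]=5)=3; Z[21]=3
i=22: min(r-i=2, Z[2]=4)=2; Z[22]=2
i=23: min(r-i=1, Z[3]=3)=1; Z[23]=1
i=24: i≥r, start 0; Z[24]=0
i=25: i≥r, start 0; Z[25]=0
i=26: i≥r, start 0; Z[26]=5 grow→box=[26,31)
i=27: min(r-i=4, Z[1]=5)=4; Z[27]=4
i=28: min(r-i=3, Z[2]=4)=3; Z[28]=3
i=29: min(r-i=2, Z[3]=3)=2; Z[29]=2
i=30: min(r-i=1, Z[4]=2)=1; Z[30]=1
i=31: i≥r, start 0; Z[31]=0
i=32: i≥r, start 0; Z[32]=0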